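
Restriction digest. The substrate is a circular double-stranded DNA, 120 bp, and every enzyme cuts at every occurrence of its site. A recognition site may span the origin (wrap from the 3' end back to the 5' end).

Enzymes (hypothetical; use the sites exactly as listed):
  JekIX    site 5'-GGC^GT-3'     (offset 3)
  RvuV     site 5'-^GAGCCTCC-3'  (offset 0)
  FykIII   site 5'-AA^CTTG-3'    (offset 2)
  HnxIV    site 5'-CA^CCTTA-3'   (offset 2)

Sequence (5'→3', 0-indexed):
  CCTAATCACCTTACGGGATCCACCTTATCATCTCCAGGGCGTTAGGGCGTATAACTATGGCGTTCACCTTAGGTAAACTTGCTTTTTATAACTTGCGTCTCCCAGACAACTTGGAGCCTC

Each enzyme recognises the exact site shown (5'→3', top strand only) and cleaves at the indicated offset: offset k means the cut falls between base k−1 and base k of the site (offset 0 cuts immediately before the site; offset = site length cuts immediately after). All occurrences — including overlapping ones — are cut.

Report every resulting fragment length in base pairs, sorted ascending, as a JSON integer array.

Site scan:
  JekIX (GGCGT, off=3): starts [37, 45, 58] → cuts [40, 48, 61]
  RvuV (GAGCCTCC, off=0): starts [113] → cuts [113]
  FykIII (AACTTG, off=2): starts [75, 89, 107] → cuts [77, 91, 109]
  HnxIV (CACCTTA, off=2): starts [6, 20, 64] → cuts [8, 22, 66]

All cut coordinates (distinct, sorted): [8, 22, 40, 48, 61, 66, 77, 91, 109, 113]

Fragments:
  8→22: 14 bp
  22→40: 18 bp
  40→48: 8 bp
  48→61: 13 bp
  61→66: 5 bp
  66→77: 11 bp
  77→91: 14 bp
  91→109: 18 bp
  109→113: 4 bp
  113→8 (wrap): 120-113+8 = 15 bp

[4,5,8,11,13,14,14,15,18,18]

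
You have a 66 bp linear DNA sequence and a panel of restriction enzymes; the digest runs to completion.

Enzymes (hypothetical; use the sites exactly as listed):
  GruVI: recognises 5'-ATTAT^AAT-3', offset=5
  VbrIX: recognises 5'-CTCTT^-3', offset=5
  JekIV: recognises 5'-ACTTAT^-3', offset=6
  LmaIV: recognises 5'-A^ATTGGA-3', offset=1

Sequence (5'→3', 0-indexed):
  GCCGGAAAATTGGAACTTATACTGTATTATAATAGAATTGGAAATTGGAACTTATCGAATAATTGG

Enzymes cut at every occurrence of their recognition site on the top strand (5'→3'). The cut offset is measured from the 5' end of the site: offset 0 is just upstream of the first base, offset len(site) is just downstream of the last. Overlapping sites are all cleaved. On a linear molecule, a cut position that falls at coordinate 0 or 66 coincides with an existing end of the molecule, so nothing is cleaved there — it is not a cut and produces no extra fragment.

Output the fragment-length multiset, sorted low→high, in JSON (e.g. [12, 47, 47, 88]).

Site scan:
  GruVI (ATTATAAT, off=5): starts [25] → cuts [30]
  VbrIX (CTCTT, off=5): no sites
  JekIV (ACTTAT, off=6): starts [14, 49] → cuts [20, 55]
  LmaIV (AATTGGA, off=1): starts [7, 35, 42] → cuts [8, 36, 43]

Pooled cuts: [8, 20, 30, 36, 43, 55]

Fragment lengths:
  [0,8): 8 bp
  [8,20): 12 bp
  [20,30): 10 bp
  [30,36): 6 bp
  [36,43): 7 bp
  [43,55): 12 bp
  [55,66): 11 bp

[6,7,8,10,11,12,12]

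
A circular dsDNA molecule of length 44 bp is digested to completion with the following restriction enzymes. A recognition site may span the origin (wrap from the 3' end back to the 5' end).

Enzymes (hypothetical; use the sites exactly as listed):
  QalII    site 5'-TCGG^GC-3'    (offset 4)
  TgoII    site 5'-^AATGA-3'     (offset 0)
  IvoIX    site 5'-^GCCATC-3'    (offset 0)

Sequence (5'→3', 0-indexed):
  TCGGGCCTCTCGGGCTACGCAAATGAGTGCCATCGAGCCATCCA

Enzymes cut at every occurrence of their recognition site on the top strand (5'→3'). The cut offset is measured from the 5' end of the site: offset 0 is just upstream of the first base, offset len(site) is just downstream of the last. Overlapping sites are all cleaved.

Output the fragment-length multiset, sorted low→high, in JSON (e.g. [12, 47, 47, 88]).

[7,8,8,9,12]

Per-enzyme occurrences:
  QalII TCGGGC/4: at [0, 9] ⇒ [4, 13]
  TgoII AATGA/0: at [21] ⇒ [21]
  IvoIX GCCATC/0: at [28, 36] ⇒ [28, 36]

All cut coordinates (distinct, sorted): [4, 13, 21, 28, 36]

Fragments:
  4→13: 9 bp
  13→21: 8 bp
  21→28: 7 bp
  28→36: 8 bp
  36→4 (wrap): 44-36+4 = 12 bp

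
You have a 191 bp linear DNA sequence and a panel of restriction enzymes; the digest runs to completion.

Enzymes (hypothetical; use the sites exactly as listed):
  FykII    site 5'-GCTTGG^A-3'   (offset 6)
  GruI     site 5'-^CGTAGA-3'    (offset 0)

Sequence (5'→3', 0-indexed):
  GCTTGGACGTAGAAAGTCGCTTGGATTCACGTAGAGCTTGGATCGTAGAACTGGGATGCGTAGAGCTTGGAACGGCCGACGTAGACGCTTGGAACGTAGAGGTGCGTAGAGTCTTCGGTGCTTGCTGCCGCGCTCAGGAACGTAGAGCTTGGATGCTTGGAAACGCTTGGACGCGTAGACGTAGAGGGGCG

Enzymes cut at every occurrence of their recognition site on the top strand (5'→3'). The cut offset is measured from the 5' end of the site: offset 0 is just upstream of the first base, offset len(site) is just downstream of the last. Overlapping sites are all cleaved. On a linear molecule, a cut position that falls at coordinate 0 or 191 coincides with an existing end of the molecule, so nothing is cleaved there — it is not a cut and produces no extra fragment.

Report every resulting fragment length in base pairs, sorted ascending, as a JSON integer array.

[1,2,2,3,5,6,6,8,9,10,10,12,12,12,12,13,15,17,36]

Scan for sites:
  FykII GCTTGGA/6: at [0, 18, 35, 64, 86, 146, 154, 164] ⇒ [6, 24, 41, 70, 92, 152, 160, 170]
  GruI CGTAGA/0: at [7, 29, 43, 58, 79, 94, 104, 140, 173, 179] ⇒ [7, 29, 43, 58, 79, 94, 104, 140, 173, 179]

All cut coordinates (distinct, sorted): [6, 7, 24, 29, 41, 43, 58, 70, 79, 92, 94, 104, 140, 152, 160, 170, 173, 179]

Fragment lengths:
  [0,6): 6 bp
  [6,7): 1 bp
  [7,24): 17 bp
  [24,29): 5 bp
  [29,41): 12 bp
  [41,43): 2 bp
  [43,58): 15 bp
  [58,70): 12 bp
  [70,79): 9 bp
  [79,92): 13 bp
  [92,94): 2 bp
  [94,104): 10 bp
  [104,140): 36 bp
  [140,152): 12 bp
  [152,160): 8 bp
  [160,170): 10 bp
  [170,173): 3 bp
  [173,179): 6 bp
  [179,191): 12 bp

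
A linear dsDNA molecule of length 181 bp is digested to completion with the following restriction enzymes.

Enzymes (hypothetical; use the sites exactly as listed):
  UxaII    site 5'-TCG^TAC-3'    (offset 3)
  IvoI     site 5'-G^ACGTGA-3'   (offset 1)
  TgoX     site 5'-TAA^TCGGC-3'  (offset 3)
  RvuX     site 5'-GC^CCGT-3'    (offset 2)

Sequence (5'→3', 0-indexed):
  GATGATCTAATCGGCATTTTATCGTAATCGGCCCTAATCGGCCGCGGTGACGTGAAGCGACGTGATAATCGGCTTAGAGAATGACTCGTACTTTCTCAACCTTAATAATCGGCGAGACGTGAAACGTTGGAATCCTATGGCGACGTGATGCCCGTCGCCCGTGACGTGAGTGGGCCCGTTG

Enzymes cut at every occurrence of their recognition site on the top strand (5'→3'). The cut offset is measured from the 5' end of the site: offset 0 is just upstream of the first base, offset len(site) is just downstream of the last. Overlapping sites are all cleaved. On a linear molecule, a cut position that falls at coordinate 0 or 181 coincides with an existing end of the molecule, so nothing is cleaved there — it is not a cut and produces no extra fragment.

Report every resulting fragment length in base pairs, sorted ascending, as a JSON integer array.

Per-enzyme occurrences:
  UxaII (TCGTAC, off=3): starts [85] → cuts [88]
  IvoI (GACGTGA, off=1): starts [48, 58, 115, 141, 162] → cuts [49, 59, 116, 142, 163]
  TgoX (TAATCGGC, off=3): starts [7, 24, 34, 65, 105] → cuts [10, 27, 37, 68, 108]
  RvuX (GCCCGT, off=2): starts [149, 156, 173] → cuts [151, 158, 175]

All cut coordinates (distinct, sorted): [10, 27, 37, 49, 59, 68, 88, 108, 116, 142, 151, 158, 163, 175]

Fragments:
  [0,10): 10 bp
  [10,27): 17 bp
  [27,37): 10 bp
  [37,49): 12 bp
  [49,59): 10 bp
  [59,68): 9 bp
  [68,88): 20 bp
  [88,108): 20 bp
  [108,116): 8 bp
  [116,142): 26 bp
  [142,151): 9 bp
  [151,158): 7 bp
  [158,163): 5 bp
  [163,175): 12 bp
  [175,181): 6 bp

[5,6,7,8,9,9,10,10,10,12,12,17,20,20,26]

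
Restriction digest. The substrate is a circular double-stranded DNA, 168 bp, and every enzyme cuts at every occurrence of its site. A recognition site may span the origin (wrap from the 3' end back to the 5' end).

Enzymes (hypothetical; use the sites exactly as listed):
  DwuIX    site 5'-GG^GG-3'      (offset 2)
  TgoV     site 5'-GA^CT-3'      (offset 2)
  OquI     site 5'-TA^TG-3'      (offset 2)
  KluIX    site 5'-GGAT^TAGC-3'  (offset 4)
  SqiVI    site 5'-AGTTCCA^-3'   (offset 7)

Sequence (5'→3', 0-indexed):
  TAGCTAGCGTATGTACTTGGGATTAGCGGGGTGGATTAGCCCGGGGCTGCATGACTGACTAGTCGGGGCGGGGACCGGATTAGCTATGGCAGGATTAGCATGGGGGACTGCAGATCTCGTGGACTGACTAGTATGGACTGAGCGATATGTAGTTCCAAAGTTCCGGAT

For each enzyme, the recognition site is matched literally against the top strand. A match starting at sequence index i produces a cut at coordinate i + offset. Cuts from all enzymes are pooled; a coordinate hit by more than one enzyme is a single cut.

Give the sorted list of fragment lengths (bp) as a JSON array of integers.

[1,3,4,4,4,5,6,6,6,7,8,8,8,9,9,10,10,10,11,11,12,16]

Per-enzyme occurrences:
  DwuIX (GGGG, off=2): starts [27, 42, 64, 69, 101, 102] → cuts [29, 44, 66, 71, 103, 104]
  TgoV (GACT, off=2): starts [52, 56, 105, 121, 125, 135] → cuts [54, 58, 107, 123, 127, 137]
  OquI (TATG, off=2): starts [9, 84, 131, 145] → cuts [11, 86, 133, 147]
  KluIX (GGATTAGC, off=4): starts [19, 32, 76, 91, 164] → cuts [0, 23, 36, 80, 95]
  SqiVI (AGTTCCA, off=7): starts [150] → cuts [157]

All cut coordinates (distinct, sorted): [0, 11, 23, 29, 36, 44, 54, 58, 66, 71, 80, 86, 95, 103, 104, 107, 123, 127, 133, 137, 147, 157]

Fragment lengths:
  0→11: 11 bp
  11→23: 12 bp
  23→29: 6 bp
  29→36: 7 bp
  36→44: 8 bp
  44→54: 10 bp
  54→58: 4 bp
  58→66: 8 bp
  66→71: 5 bp
  71→80: 9 bp
  80→86: 6 bp
  86→95: 9 bp
  95→103: 8 bp
  103→104: 1 bp
  104→107: 3 bp
  107→123: 16 bp
  123→127: 4 bp
  127→133: 6 bp
  133→137: 4 bp
  137→147: 10 bp
  147→157: 10 bp
  157→0 (wrap): 168-157+0 = 11 bp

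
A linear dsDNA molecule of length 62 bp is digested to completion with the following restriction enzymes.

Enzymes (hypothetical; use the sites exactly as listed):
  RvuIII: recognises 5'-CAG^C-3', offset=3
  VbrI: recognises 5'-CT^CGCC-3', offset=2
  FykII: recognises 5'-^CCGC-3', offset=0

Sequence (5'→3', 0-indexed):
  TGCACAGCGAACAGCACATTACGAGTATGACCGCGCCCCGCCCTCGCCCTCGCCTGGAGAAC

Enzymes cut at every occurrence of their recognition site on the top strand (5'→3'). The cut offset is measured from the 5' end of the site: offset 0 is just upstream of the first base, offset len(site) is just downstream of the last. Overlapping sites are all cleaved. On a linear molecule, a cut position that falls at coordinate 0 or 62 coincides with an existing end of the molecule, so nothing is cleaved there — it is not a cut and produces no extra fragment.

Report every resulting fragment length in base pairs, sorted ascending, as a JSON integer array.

[6,7,7,7,7,12,16]

Per-enzyme occurrences:
  RvuIII (CAGC, off=3): starts [4, 11] → cuts [7, 14]
  VbrI (CTCGCC, off=2): starts [42, 48] → cuts [44, 50]
  FykII (CCGC, off=0): starts [30, 37] → cuts [30, 37]

Pooled cuts: [7, 14, 30, 37, 44, 50]

Fragment lengths:
  [0,7): 7 bp
  [7,14): 7 bp
  [14,30): 16 bp
  [30,37): 7 bp
  [37,44): 7 bp
  [44,50): 6 bp
  [50,62): 12 bp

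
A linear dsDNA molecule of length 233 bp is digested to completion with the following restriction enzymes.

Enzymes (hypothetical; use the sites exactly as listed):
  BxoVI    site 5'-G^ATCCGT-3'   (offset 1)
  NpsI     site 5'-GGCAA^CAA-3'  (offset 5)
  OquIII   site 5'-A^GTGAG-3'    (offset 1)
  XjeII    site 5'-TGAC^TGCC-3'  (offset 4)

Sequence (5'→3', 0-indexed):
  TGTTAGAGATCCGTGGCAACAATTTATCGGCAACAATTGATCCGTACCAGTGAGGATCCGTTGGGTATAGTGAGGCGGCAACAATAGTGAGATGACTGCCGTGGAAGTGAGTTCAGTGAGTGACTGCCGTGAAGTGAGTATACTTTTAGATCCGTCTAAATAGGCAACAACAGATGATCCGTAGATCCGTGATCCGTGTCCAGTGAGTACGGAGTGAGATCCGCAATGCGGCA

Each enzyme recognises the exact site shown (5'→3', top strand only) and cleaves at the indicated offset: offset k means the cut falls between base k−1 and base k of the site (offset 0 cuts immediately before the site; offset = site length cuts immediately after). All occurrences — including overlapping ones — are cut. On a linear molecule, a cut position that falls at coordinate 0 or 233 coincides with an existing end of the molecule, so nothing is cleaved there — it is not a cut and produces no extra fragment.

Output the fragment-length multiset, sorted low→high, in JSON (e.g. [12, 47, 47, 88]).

[5,6,6,7,8,8,9,9,9,9,10,10,10,11,11,11,12,14,14,16,18,20]

Scan for sites:
  BxoVI GATCCGT/1: at [7, 38, 54, 148, 175, 183, 190] ⇒ [8, 39, 55, 149, 176, 184, 191]
  NpsI GGCAACAA/5: at [14, 28, 76, 162] ⇒ [19, 33, 81, 167]
  OquIII AGTGAG/1: at [48, 68, 85, 105, 114, 132, 201, 212] ⇒ [49, 69, 86, 106, 115, 133, 202, 213]
  XjeII TGACTGCC/4: at [92, 120] ⇒ [96, 124]

Pooled cuts: [8, 19, 33, 39, 49, 55, 69, 81, 86, 96, 106, 115, 124, 133, 149, 167, 176, 184, 191, 202, 213]

Fragments:
  [0,8): 8 bp
  [8,19): 11 bp
  [19,33): 14 bp
  [33,39): 6 bp
  [39,49): 10 bp
  [49,55): 6 bp
  [55,69): 14 bp
  [69,81): 12 bp
  [81,86): 5 bp
  [86,96): 10 bp
  [96,106): 10 bp
  [106,115): 9 bp
  [115,124): 9 bp
  [124,133): 9 bp
  [133,149): 16 bp
  [149,167): 18 bp
  [167,176): 9 bp
  [176,184): 8 bp
  [184,191): 7 bp
  [191,202): 11 bp
  [202,213): 11 bp
  [213,233): 20 bp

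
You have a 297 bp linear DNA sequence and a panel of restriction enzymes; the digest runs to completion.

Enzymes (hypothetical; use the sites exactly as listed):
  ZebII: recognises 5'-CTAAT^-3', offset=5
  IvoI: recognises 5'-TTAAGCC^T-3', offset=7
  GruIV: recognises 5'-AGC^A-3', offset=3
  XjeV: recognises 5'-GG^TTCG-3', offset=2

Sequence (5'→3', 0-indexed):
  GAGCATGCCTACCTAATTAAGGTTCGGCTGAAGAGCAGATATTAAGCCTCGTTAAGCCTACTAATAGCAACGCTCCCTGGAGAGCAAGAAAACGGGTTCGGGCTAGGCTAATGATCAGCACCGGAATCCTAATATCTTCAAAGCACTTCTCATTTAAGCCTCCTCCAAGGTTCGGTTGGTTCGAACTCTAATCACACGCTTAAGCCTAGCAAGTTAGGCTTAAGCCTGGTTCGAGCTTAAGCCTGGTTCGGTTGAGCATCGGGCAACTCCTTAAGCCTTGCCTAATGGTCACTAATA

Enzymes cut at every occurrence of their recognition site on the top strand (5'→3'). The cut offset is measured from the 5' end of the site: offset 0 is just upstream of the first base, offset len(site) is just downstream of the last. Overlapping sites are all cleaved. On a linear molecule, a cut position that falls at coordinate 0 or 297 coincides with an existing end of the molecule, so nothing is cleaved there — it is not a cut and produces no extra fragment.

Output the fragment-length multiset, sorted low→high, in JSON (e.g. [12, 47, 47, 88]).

[1,3,3,3,4,4,5,7,7,9,9,10,10,10,11,11,11,12,13,13,14,14,14,14,16,16,16,17,20]

Per-enzyme occurrences:
  ZebII (CTAAT, off=5): starts [12, 60, 107, 128, 187, 281, 291] → cuts [17, 65, 112, 133, 192, 286, 296]
  IvoI (TTAAGCCT, off=7): starts [41, 51, 153, 199, 219, 236, 270] → cuts [48, 58, 160, 206, 226, 243, 277]
  GruIV (AGCA, off=3): starts [1, 33, 65, 82, 116, 141, 207, 254] → cuts [4, 36, 68, 85, 119, 144, 210, 257]
  XjeV (GGTTCG, off=2): starts [20, 94, 168, 177, 227, 244] → cuts [22, 96, 170, 179, 229, 246]

All cut coordinates (distinct, sorted): [4, 17, 22, 36, 48, 58, 65, 68, 85, 96, 112, 119, 133, 144, 160, 170, 179, 192, 206, 210, 226, 229, 243, 246, 257, 277, 286, 296]

Fragment lengths:
  [0,4): 4 bp
  [4,17): 13 bp
  [17,22): 5 bp
  [22,36): 14 bp
  [36,48): 12 bp
  [48,58): 10 bp
  [58,65): 7 bp
  [65,68): 3 bp
  [68,85): 17 bp
  [85,96): 11 bp
  [96,112): 16 bp
  [112,119): 7 bp
  [119,133): 14 bp
  [133,144): 11 bp
  [144,160): 16 bp
  [160,170): 10 bp
  [170,179): 9 bp
  [179,192): 13 bp
  [192,206): 14 bp
  [206,210): 4 bp
  [210,226): 16 bp
  [226,229): 3 bp
  [229,243): 14 bp
  [243,246): 3 bp
  [246,257): 11 bp
  [257,277): 20 bp
  [277,286): 9 bp
  [286,296): 10 bp
  [296,297): 1 bp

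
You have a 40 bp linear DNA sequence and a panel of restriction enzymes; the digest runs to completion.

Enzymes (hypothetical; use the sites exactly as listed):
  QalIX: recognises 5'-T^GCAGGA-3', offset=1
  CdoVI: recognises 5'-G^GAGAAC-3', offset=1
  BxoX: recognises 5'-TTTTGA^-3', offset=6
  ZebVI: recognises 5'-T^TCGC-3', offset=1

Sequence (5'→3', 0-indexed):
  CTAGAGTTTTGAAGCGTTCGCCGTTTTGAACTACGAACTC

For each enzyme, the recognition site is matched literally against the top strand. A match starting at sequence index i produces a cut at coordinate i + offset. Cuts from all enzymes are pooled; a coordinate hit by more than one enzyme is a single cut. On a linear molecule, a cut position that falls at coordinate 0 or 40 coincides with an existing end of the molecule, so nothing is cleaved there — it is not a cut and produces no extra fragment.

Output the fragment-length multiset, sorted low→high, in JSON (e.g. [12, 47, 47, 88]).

[5,11,12,12]

Site scan:
  QalIX (TGCAGGA, off=1): no sites
  CdoVI (GGAGAAC, off=1): no sites
  BxoX TTTTGA/6: at [6, 23] ⇒ [12, 29]
  ZebVI TTCGC/1: at [16] ⇒ [17]

All cut coordinates (distinct, sorted): [12, 17, 29]

Fragments:
  [0,12): 12 bp
  [12,17): 5 bp
  [17,29): 12 bp
  [29,40): 11 bp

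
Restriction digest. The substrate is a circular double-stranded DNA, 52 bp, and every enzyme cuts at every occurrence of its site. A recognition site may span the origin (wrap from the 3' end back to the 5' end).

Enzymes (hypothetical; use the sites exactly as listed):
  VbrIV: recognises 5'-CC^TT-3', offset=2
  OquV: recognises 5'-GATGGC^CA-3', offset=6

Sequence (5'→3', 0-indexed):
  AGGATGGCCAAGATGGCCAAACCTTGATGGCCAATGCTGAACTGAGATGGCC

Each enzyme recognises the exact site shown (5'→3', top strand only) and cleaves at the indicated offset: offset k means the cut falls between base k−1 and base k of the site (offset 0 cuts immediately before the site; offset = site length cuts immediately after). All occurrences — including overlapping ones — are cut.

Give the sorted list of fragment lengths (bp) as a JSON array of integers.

[6,8,9,9,20]

Scan for sites:
  VbrIV (CCTT, off=2): starts [21] → cuts [23]
  OquV (GATGGCCA, off=6): starts [2, 11, 25, 45] → cuts [8, 17, 31, 51]

Pooled cuts: [8, 17, 23, 31, 51]

Fragments:
  8→17: 9 bp
  17→23: 6 bp
  23→31: 8 bp
  31→51: 20 bp
  51→8 (wrap): 52-51+8 = 9 bp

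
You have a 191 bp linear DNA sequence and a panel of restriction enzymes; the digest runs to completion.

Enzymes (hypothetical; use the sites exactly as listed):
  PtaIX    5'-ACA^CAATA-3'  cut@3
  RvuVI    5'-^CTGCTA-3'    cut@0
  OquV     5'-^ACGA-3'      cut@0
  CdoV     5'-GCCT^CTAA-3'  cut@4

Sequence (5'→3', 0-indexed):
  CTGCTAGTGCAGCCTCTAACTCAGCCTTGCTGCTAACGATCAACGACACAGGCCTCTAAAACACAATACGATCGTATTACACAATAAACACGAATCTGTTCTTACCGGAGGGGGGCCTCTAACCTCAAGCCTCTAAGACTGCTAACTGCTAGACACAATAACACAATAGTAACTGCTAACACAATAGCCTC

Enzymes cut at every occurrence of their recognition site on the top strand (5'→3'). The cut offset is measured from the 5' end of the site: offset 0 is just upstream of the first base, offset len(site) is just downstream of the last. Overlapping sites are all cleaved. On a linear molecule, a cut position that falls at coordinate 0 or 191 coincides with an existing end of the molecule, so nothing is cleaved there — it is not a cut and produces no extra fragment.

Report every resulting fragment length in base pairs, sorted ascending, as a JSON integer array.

Site scan:
  PtaIX (ACACAATA, off=3): starts [60, 78, 152, 160, 178] → cuts [63, 81, 155, 163, 181]
  RvuVI (CTGCTA, off=0): starts [0, 29, 138, 145, 172] → cuts [29, 138, 145, 172] (position 0 is a terminus of the linear molecule — no cut)
  OquV (ACGA, off=0): starts [35, 42, 67, 89] → cuts [35, 42, 67, 89]
  CdoV (GCCTCTAA, off=4): starts [11, 51, 114, 128] → cuts [15, 55, 118, 132]

All cut coordinates (distinct, sorted): [15, 29, 35, 42, 55, 63, 67, 81, 89, 118, 132, 138, 145, 155, 163, 172, 181]

Fragment lengths:
  [0,15): 15 bp
  [15,29): 14 bp
  [29,35): 6 bp
  [35,42): 7 bp
  [42,55): 13 bp
  [55,63): 8 bp
  [63,67): 4 bp
  [67,81): 14 bp
  [81,89): 8 bp
  [89,118): 29 bp
  [118,132): 14 bp
  [132,138): 6 bp
  [138,145): 7 bp
  [145,155): 10 bp
  [155,163): 8 bp
  [163,172): 9 bp
  [172,181): 9 bp
  [181,191): 10 bp

[4,6,6,7,7,8,8,8,9,9,10,10,13,14,14,14,15,29]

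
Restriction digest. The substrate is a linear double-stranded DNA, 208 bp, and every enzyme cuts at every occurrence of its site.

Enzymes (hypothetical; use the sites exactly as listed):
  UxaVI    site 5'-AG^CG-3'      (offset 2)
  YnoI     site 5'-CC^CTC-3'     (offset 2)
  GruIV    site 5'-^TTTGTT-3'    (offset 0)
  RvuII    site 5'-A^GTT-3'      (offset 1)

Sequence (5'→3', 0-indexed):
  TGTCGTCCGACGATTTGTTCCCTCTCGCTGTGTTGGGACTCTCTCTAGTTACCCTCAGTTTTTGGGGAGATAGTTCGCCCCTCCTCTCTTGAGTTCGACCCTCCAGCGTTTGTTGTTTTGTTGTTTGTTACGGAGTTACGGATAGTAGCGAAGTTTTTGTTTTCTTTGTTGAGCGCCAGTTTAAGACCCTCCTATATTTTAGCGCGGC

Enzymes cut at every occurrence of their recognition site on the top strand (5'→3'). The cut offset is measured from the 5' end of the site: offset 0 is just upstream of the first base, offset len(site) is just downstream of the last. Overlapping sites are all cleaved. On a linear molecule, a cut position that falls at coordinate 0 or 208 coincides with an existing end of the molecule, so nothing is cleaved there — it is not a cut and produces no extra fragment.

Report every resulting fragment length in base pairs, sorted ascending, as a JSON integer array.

Per-enzyme occurrences:
  UxaVI AGCG/2: at [104, 146, 171, 200] ⇒ [106, 148, 173, 202]
  YnoI CCCTC/2: at [19, 51, 78, 98, 186] ⇒ [21, 53, 80, 100, 188]
  GruIV TTTGTT/0: at [13, 108, 116, 123, 155, 164] ⇒ [13, 108, 116, 123, 155, 164]
  RvuII AGTT/1: at [46, 56, 71, 91, 133, 151, 177] ⇒ [47, 57, 72, 92, 134, 152, 178]

Pooled cuts: [13, 21, 47, 53, 57, 72, 80, 92, 100, 106, 108, 116, 123, 134, 148, 152, 155, 164, 173, 178, 188, 202]

Fragments:
  [0,13): 13 bp
  [13,21): 8 bp
  [21,47): 26 bp
  [47,53): 6 bp
  [53,57): 4 bp
  [57,72): 15 bp
  [72,80): 8 bp
  [80,92): 12 bp
  [92,100): 8 bp
  [100,106): 6 bp
  [106,108): 2 bp
  [108,116): 8 bp
  [116,123): 7 bp
  [123,134): 11 bp
  [134,148): 14 bp
  [148,152): 4 bp
  [152,155): 3 bp
  [155,164): 9 bp
  [164,173): 9 bp
  [173,178): 5 bp
  [178,188): 10 bp
  [188,202): 14 bp
  [202,208): 6 bp

[2,3,4,4,5,6,6,6,7,8,8,8,8,9,9,10,11,12,13,14,14,15,26]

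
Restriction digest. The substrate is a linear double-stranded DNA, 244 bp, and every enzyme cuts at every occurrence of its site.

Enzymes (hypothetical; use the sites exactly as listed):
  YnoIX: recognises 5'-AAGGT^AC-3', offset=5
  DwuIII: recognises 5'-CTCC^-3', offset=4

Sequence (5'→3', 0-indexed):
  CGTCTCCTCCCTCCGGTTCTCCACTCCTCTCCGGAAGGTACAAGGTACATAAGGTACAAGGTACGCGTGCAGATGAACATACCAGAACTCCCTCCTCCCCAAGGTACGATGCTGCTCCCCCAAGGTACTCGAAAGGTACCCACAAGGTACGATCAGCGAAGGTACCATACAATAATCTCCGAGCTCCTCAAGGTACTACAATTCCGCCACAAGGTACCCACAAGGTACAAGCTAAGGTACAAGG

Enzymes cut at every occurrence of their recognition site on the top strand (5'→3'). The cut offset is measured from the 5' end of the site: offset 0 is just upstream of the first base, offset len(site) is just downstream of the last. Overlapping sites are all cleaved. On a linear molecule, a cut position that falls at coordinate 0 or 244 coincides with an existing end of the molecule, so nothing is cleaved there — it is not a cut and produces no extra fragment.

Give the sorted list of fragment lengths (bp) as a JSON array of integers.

[3,3,4,4,5,5,6,7,7,7,7,7,7,7,8,8,9,11,11,11,12,13,15,17,21,29]

Site scan:
  YnoIX (AAGGTAC, off=5): starts [34, 41, 50, 57, 100, 121, 132, 143, 158, 189, 210, 221, 233] → cuts [39, 46, 55, 62, 105, 126, 137, 148, 163, 194, 215, 226, 238]
  DwuIII (CTCC, off=4): starts [3, 6, 10, 18, 23, 28, 87, 91, 94, 114, 176, 183] → cuts [7, 10, 14, 22, 27, 32, 91, 95, 98, 118, 180, 187]

Pooled cuts: [7, 10, 14, 22, 27, 32, 39, 46, 55, 62, 91, 95, 98, 105, 118, 126, 137, 148, 163, 180, 187, 194, 215, 226, 238]

Fragment lengths:
  [0,7): 7 bp
  [7,10): 3 bp
  [10,14): 4 bp
  [14,22): 8 bp
  [22,27): 5 bp
  [27,32): 5 bp
  [32,39): 7 bp
  [39,46): 7 bp
  [46,55): 9 bp
  [55,62): 7 bp
  [62,91): 29 bp
  [91,95): 4 bp
  [95,98): 3 bp
  [98,105): 7 bp
  [105,118): 13 bp
  [118,126): 8 bp
  [126,137): 11 bp
  [137,148): 11 bp
  [148,163): 15 bp
  [163,180): 17 bp
  [180,187): 7 bp
  [187,194): 7 bp
  [194,215): 21 bp
  [215,226): 11 bp
  [226,238): 12 bp
  [238,244): 6 bp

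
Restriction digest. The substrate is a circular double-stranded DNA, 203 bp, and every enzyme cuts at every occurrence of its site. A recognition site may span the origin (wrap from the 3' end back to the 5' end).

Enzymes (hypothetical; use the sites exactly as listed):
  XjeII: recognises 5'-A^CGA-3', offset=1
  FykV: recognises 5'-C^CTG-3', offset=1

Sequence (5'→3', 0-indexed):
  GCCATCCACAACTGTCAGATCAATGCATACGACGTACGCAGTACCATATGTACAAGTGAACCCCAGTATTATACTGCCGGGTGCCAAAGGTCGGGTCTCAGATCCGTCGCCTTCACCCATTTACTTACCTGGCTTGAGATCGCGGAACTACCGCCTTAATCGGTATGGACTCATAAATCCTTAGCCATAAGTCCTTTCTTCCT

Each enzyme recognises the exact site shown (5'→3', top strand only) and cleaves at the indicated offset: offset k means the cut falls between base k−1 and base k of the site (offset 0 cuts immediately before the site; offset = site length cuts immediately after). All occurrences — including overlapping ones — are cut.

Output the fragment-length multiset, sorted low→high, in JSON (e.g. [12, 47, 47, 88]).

Per-enzyme occurrences:
  XjeII ACGA/1: at [28] ⇒ [29]
  FykV CCTG/1: at [127, 200] ⇒ [128, 201]

All cut coordinates (distinct, sorted): [29, 128, 201]

Fragments:
  29→128: 99 bp
  128→201: 73 bp
  201→29 (wrap): 203-201+29 = 31 bp

[31,73,99]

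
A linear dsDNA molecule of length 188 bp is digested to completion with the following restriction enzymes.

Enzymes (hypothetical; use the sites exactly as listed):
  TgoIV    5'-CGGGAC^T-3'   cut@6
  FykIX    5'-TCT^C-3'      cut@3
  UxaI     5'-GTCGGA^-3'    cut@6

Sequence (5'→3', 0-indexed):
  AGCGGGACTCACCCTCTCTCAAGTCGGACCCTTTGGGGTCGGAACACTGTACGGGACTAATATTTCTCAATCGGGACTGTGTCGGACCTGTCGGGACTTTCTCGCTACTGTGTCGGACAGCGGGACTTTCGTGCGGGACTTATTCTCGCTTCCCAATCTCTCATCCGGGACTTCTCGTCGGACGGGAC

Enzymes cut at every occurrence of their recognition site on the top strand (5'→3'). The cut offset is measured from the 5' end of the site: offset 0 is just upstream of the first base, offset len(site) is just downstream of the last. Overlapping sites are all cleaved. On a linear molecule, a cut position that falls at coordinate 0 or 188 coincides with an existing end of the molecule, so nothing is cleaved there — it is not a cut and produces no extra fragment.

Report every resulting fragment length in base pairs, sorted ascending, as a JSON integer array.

Site scan:
  TgoIV (CGGGACT, off=6): starts [2, 51, 71, 91, 120, 133, 165] → cuts [8, 57, 77, 97, 126, 139, 171]
  FykIX (TCTC, off=3): starts [14, 16, 64, 99, 143, 156, 158, 172] → cuts [17, 19, 67, 102, 146, 159, 161, 175]
  UxaI (GTCGGA, off=6): starts [22, 37, 80, 111, 176] → cuts [28, 43, 86, 117, 182]

All cut coordinates (distinct, sorted): [8, 17, 19, 28, 43, 57, 67, 77, 86, 97, 102, 117, 126, 139, 146, 159, 161, 171, 175, 182]

Fragment lengths:
  [0,8): 8 bp
  [8,17): 9 bp
  [17,19): 2 bp
  [19,28): 9 bp
  [28,43): 15 bp
  [43,57): 14 bp
  [57,67): 10 bp
  [67,77): 10 bp
  [77,86): 9 bp
  [86,97): 11 bp
  [97,102): 5 bp
  [102,117): 15 bp
  [117,126): 9 bp
  [126,139): 13 bp
  [139,146): 7 bp
  [146,159): 13 bp
  [159,161): 2 bp
  [161,171): 10 bp
  [171,175): 4 bp
  [175,182): 7 bp
  [182,188): 6 bp

[2,2,4,5,6,7,7,8,9,9,9,9,10,10,10,11,13,13,14,15,15]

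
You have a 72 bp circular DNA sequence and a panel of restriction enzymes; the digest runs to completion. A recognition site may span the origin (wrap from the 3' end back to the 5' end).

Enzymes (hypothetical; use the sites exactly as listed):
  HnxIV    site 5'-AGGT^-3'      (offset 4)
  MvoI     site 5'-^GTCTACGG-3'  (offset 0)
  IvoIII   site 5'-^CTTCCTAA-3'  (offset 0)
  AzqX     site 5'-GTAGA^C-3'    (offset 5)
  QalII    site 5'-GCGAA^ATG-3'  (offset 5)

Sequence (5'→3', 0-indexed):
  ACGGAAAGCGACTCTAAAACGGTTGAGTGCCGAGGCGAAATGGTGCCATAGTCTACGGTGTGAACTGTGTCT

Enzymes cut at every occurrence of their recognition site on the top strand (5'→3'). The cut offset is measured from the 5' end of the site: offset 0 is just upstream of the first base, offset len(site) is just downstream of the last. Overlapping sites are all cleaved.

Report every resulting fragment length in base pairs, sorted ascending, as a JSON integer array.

[11,18,43]

Site scan:
  HnxIV (AGGT, off=4): no sites
  MvoI (GTCTACGG, off=0): starts [50, 68] → cuts [50, 68]
  IvoIII (CTTCCTAA, off=0): no sites
  AzqX (GTAGAC, off=5): no sites
  QalII (GCGAAATG, off=5): starts [34] → cuts [39]

All cut coordinates (distinct, sorted): [39, 50, 68]

Fragments:
  39→50: 11 bp
  50→68: 18 bp
  68→39 (wrap): 72-68+39 = 43 bp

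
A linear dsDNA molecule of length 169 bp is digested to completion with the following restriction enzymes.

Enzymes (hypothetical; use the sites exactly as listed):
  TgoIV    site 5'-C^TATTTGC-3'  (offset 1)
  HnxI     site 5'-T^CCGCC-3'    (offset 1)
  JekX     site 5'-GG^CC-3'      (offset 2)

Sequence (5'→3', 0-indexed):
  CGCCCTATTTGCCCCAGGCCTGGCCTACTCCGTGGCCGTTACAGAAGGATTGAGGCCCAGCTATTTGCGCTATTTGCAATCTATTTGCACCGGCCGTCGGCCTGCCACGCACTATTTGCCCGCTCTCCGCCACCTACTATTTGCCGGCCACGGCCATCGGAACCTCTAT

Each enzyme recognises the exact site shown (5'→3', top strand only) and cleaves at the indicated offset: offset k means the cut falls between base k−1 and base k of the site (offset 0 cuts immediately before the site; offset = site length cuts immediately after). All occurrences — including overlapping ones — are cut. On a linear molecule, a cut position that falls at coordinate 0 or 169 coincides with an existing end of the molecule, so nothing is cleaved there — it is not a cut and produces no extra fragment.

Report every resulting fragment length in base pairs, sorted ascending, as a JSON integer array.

[5,5,6,6,7,9,10,11,11,12,12,12,13,14,16,20]

Site scan:
  TgoIV (CTATTTGC, off=1): starts [4, 60, 69, 80, 111, 136] → cuts [5, 61, 70, 81, 112, 137]
  HnxI (TCCGCC, off=1): starts [125] → cuts [126]
  JekX (GGCC, off=2): starts [16, 21, 33, 53, 91, 98, 145, 151] → cuts [18, 23, 35, 55, 93, 100, 147, 153]

All cut coordinates (distinct, sorted): [5, 18, 23, 35, 55, 61, 70, 81, 93, 100, 112, 126, 137, 147, 153]

Fragment lengths:
  [0,5): 5 bp
  [5,18): 13 bp
  [18,23): 5 bp
  [23,35): 12 bp
  [35,55): 20 bp
  [55,61): 6 bp
  [61,70): 9 bp
  [70,81): 11 bp
  [81,93): 12 bp
  [93,100): 7 bp
  [100,112): 12 bp
  [112,126): 14 bp
  [126,137): 11 bp
  [137,147): 10 bp
  [147,153): 6 bp
  [153,169): 16 bp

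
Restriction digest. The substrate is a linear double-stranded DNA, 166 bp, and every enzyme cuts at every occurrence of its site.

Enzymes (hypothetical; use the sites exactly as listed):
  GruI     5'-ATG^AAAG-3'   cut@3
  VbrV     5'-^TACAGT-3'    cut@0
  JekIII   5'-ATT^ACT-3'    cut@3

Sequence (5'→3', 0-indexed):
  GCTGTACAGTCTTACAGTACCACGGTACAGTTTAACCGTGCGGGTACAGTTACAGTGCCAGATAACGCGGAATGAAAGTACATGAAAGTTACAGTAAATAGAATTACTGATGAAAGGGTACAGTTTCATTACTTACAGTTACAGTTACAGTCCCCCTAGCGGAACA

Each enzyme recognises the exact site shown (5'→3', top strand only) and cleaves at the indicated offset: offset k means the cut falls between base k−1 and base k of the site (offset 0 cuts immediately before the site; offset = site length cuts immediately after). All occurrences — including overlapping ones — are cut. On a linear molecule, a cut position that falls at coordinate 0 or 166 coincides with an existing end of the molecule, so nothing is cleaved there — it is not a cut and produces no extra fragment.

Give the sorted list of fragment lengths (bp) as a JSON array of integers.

Per-enzyme occurrences:
  GruI ATGAAAG/3: at [71, 81, 109] ⇒ [74, 84, 112]
  VbrV TACAGT/0: at [4, 12, 25, 44, 50, 89, 118, 133, 139, 145] ⇒ [4, 12, 25, 44, 50, 89, 118, 133, 139, 145]
  JekIII ATTACT/3: at [102, 127] ⇒ [105, 130]

All cut coordinates (distinct, sorted): [4, 12, 25, 44, 50, 74, 84, 89, 105, 112, 118, 130, 133, 139, 145]

Fragment lengths:
  [0,4): 4 bp
  [4,12): 8 bp
  [12,25): 13 bp
  [25,44): 19 bp
  [44,50): 6 bp
  [50,74): 24 bp
  [74,84): 10 bp
  [84,89): 5 bp
  [89,105): 16 bp
  [105,112): 7 bp
  [112,118): 6 bp
  [118,130): 12 bp
  [130,133): 3 bp
  [133,139): 6 bp
  [139,145): 6 bp
  [145,166): 21 bp

[3,4,5,6,6,6,6,7,8,10,12,13,16,19,21,24]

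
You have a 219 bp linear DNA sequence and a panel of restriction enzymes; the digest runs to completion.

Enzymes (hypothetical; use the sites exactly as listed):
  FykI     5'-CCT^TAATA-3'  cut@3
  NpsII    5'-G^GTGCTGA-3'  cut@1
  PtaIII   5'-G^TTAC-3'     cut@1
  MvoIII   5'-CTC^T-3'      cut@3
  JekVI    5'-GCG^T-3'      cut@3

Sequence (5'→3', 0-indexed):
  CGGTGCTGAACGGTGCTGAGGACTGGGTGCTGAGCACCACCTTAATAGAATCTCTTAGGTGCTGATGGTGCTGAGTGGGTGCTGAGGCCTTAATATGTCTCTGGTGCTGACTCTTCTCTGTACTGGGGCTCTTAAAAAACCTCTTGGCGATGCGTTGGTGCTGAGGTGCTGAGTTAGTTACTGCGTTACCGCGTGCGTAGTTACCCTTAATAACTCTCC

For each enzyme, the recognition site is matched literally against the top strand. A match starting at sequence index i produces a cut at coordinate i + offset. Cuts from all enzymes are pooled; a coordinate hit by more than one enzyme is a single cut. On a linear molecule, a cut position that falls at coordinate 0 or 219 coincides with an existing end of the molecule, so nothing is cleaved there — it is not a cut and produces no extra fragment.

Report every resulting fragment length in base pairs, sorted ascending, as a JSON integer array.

[2,2,3,3,3,4,4,5,7,8,8,8,9,9,10,10,11,11,11,12,12,12,12,13,14,16]

Scan for sites:
  FykI CCTTAATA/3: at [39, 87, 204] ⇒ [42, 90, 207]
  NpsII GGTGCTGA/1: at [1, 11, 25, 57, 66, 77, 102, 156, 164] ⇒ [2, 12, 26, 58, 67, 78, 103, 157, 165]
  PtaIII GTTAC/1: at [176, 184, 199] ⇒ [177, 185, 200]
  MvoIII CTCT/3: at [51, 98, 110, 115, 128, 140, 213] ⇒ [54, 101, 113, 118, 131, 143, 216]
  JekVI GCGT/3: at [151, 182, 190, 194] ⇒ [154, 185, 193, 197]

All cut coordinates (distinct, sorted): [2, 12, 26, 42, 54, 58, 67, 78, 90, 101, 103, 113, 118, 131, 143, 154, 157, 165, 177, 185, 193, 197, 200, 207, 216]

Fragments:
  [0,2): 2 bp
  [2,12): 10 bp
  [12,26): 14 bp
  [26,42): 16 bp
  [42,54): 12 bp
  [54,58): 4 bp
  [58,67): 9 bp
  [67,78): 11 bp
  [78,90): 12 bp
  [90,101): 11 bp
  [101,103): 2 bp
  [103,113): 10 bp
  [113,118): 5 bp
  [118,131): 13 bp
  [131,143): 12 bp
  [143,154): 11 bp
  [154,157): 3 bp
  [157,165): 8 bp
  [165,177): 12 bp
  [177,185): 8 bp
  [185,193): 8 bp
  [193,197): 4 bp
  [197,200): 3 bp
  [200,207): 7 bp
  [207,216): 9 bp
  [216,219): 3 bp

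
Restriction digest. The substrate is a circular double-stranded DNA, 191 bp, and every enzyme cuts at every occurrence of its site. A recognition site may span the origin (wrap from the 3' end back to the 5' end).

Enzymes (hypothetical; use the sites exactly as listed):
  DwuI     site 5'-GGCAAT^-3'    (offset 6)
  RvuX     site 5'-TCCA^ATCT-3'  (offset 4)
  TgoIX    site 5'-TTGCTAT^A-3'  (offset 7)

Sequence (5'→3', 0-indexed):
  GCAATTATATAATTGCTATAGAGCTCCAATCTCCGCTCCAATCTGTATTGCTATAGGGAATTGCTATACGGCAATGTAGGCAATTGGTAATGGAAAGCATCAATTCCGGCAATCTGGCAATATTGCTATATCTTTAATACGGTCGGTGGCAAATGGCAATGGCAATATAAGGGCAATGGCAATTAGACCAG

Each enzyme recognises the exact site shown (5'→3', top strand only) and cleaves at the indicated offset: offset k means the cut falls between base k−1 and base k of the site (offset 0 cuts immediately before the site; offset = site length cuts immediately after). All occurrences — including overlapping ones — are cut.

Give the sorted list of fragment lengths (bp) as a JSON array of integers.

[6,6,8,8,8,9,9,11,12,13,13,14,14,29,31]

Site scan:
  DwuI GGCAAT/6: at [69, 78, 107, 115, 154, 160, 171, 177, 190] ⇒ [5, 75, 84, 113, 121, 160, 166, 177, 183]
  RvuX TCCAATCT/4: at [24, 36] ⇒ [28, 40]
  TgoIX TTGCTATA/7: at [12, 47, 60, 122] ⇒ [19, 54, 67, 129]

All cut coordinates (distinct, sorted): [5, 19, 28, 40, 54, 67, 75, 84, 113, 121, 129, 160, 166, 177, 183]

Fragments:
  5→19: 14 bp
  19→28: 9 bp
  28→40: 12 bp
  40→54: 14 bp
  54→67: 13 bp
  67→75: 8 bp
  75→84: 9 bp
  84→113: 29 bp
  113→121: 8 bp
  121→129: 8 bp
  129→160: 31 bp
  160→166: 6 bp
  166→177: 11 bp
  177→183: 6 bp
  183→5 (wrap): 191-183+5 = 13 bp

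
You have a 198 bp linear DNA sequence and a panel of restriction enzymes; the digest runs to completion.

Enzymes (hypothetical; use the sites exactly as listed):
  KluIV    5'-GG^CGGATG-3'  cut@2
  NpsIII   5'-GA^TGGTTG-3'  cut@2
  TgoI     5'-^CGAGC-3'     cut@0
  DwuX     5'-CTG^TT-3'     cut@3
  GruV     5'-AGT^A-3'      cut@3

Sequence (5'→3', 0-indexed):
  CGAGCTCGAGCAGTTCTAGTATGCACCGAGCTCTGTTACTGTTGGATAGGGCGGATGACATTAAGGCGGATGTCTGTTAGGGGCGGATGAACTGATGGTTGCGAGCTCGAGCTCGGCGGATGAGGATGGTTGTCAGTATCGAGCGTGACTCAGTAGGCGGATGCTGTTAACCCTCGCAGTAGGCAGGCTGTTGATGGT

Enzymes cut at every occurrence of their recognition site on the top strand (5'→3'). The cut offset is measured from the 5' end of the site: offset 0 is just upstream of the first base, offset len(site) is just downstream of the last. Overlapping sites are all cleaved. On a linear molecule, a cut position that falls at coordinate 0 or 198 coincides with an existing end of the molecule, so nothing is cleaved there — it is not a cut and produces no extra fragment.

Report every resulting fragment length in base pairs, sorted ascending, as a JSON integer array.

Scan for sites:
  KluIV GGCGGATG/2: at [49, 64, 81, 114, 155] ⇒ [51, 66, 83, 116, 157]
  NpsIII GATGGTTG/2: at [93, 124] ⇒ [95, 126]
  TgoI CGAGC/0: at [0, 6, 26, 101, 107, 139] ⇒ [6, 26, 101, 107, 139] (position 0 is a terminus of the linear molecule — no cut)
  DwuX CTGTT/3: at [32, 38, 73, 163, 187] ⇒ [35, 41, 76, 166, 190]
  GruV AGTA/3: at [17, 134, 151, 177] ⇒ [20, 137, 154, 180]

All cut coordinates (distinct, sorted): [6, 20, 26, 35, 41, 51, 66, 76, 83, 95, 101, 107, 116, 126, 137, 139, 154, 157, 166, 180, 190]

Fragment lengths:
  [0,6): 6 bp
  [6,20): 14 bp
  [20,26): 6 bp
  [26,35): 9 bp
  [35,41): 6 bp
  [41,51): 10 bp
  [51,66): 15 bp
  [66,76): 10 bp
  [76,83): 7 bp
  [83,95): 12 bp
  [95,101): 6 bp
  [101,107): 6 bp
  [107,116): 9 bp
  [116,126): 10 bp
  [126,137): 11 bp
  [137,139): 2 bp
  [139,154): 15 bp
  [154,157): 3 bp
  [157,166): 9 bp
  [166,180): 14 bp
  [180,190): 10 bp
  [190,198): 8 bp

[2,3,6,6,6,6,6,7,8,9,9,9,10,10,10,10,11,12,14,14,15,15]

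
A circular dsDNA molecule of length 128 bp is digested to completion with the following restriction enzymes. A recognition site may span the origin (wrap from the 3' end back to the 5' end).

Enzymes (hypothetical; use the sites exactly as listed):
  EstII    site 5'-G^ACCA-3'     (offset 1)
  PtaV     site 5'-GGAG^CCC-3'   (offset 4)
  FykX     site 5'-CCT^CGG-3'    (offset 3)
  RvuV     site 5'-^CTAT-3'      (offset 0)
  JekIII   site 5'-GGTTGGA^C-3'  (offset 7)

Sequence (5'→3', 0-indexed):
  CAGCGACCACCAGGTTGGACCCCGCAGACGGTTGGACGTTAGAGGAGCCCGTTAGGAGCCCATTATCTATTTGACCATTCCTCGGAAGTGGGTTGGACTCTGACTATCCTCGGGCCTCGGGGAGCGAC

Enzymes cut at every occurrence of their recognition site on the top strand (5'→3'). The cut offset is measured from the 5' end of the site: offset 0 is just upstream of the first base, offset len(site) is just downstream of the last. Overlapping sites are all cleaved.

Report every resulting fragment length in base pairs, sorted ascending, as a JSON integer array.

[6,7,7,7,7,8,9,9,11,11,14,15,17]

Scan for sites:
  EstII (GACCA, off=1): starts [4, 72, 125] → cuts [5, 73, 126]
  PtaV (GGAGCCC, off=4): starts [43, 54] → cuts [47, 58]
  FykX (CCTCGG, off=3): starts [79, 107, 114] → cuts [82, 110, 117]
  RvuV (CTAT, off=0): starts [66, 103] → cuts [66, 103]
  JekIII (GGTTGGAC, off=7): starts [12, 29, 90] → cuts [19, 36, 97]

All cut coordinates (distinct, sorted): [5, 19, 36, 47, 58, 66, 73, 82, 97, 103, 110, 117, 126]

Fragment lengths:
  5→19: 14 bp
  19→36: 17 bp
  36→47: 11 bp
  47→58: 11 bp
  58→66: 8 bp
  66→73: 7 bp
  73→82: 9 bp
  82→97: 15 bp
  97→103: 6 bp
  103→110: 7 bp
  110→117: 7 bp
  117→126: 9 bp
  126→5 (wrap): 128-126+5 = 7 bp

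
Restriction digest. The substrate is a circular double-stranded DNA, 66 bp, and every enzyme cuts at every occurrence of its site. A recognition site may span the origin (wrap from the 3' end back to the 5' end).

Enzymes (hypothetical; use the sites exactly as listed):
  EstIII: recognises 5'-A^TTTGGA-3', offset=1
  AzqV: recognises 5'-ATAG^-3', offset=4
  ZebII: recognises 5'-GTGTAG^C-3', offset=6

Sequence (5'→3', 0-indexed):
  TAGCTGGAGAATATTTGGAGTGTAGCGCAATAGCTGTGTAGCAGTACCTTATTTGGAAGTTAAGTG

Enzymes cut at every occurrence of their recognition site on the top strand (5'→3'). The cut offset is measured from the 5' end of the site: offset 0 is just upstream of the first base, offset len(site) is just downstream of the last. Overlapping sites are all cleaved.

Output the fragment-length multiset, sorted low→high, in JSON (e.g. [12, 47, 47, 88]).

Per-enzyme occurrences:
  EstIII ATTTGGA/1: at [12, 50] ⇒ [13, 51]
  AzqV ATAG/4: at [29] ⇒ [33]
  ZebII GTGTAGC/6: at [19, 35, 63] ⇒ [3, 25, 41]

All cut coordinates (distinct, sorted): [3, 13, 25, 33, 41, 51]

Fragment lengths:
  3→13: 10 bp
  13→25: 12 bp
  25→33: 8 bp
  33→41: 8 bp
  41→51: 10 bp
  51→3 (wrap): 66-51+3 = 18 bp

[8,8,10,10,12,18]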